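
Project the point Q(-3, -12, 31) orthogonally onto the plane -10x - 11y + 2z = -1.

(7, -1, 29)

The perpendicular from Q has direction n = (-10, -11, 2): r = (-3, -12, 31) + μ(-10, -11, 2).
Substitute into the plane: n·(Q + μn) = -1 gives 224 + 225μ = -1, so μ = -1.
Foot = (-3, -12, 31) + (-1)·(-10, -11, 2) = (7, -1, 29).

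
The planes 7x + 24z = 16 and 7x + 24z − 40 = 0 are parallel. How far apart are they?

24/25

Both planes have normal n = (7, 0, 24), |n| = 25. Any point on the first plane is at distance |40 − 16|/|n| = 24/25 from the second.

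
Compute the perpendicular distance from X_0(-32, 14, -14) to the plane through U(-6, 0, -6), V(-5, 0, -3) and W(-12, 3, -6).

7√46/23

UV = (1, 0, 3) and UW = (-6, 3, 0), so a normal is n = UV × UW = (-9, -18, 3).
n = (-9, -18, 3); n·P − 36 = -42; |n| = 3√46; distance = 42/(3√46) = 7√46/23.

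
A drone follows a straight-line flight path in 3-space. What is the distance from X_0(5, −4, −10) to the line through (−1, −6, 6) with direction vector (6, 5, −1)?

Direction vector d = (6, 5, −1).
AP = (6, 2, −16); AP·d = 62, |AP|² = 296, |d|² = 62.
distance² = |AP|² − (AP·d)²/|d|² = 296 − 3844/62 = 234, so the distance is 3√26.

3√26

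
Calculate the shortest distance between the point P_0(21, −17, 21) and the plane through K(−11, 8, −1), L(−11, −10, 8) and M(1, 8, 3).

KL = (0, −18, 9) and KM = (12, 0, 4), so a normal is n = KL × KM = (−72, 108, 216).
n = (−72, 108, 216); n·P − 1440 = -252; |n| = 252; distance = 252/252 = 1.

1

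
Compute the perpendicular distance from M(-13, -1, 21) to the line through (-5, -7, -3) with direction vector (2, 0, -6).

Direction vector d = (2, 0, -6).
AP = (-8, 6, 24), and AP × d = (-36, 0, -12).
|AP × d|² = 1440 and |d|² = 40, so the distance is √(1440/40) = √36 = 6.

6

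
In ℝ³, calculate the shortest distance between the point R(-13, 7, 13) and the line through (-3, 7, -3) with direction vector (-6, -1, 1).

Direction vector d = (-6, -1, 1).
AP = (-10, 0, 16), and AP × d = (16, -86, 10).
|AP × d|² = 7752 and |d|² = 38, so the distance is √(7752/38) = √204 = 2√51.

2√51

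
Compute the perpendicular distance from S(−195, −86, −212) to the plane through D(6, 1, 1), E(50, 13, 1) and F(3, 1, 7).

3

DE = (44, 12, 0) and DF = (−3, 0, 6), so a normal is n = DE × DF = (72, −264, 36).
Then n·(−195, −86, −212) − 204 = 828.
|n| = √(5184 + 69696 + 1296) = 276, so the distance is |828|/276 = 3.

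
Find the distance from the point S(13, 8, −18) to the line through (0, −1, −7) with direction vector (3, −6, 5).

Direction vector d = (3, −6, 5).
AP = (13, 9, −11), and AP × d = (−21, −98, −105).
|AP × d|² = 21070 and |d|² = 70, so the distance is √(21070/70) = √301.

√301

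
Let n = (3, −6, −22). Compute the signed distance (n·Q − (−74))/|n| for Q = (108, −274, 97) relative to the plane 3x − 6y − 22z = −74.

n·Q − (-74) = -92.
|n| = 23, so the signed distance is -92/23 = -4.

-4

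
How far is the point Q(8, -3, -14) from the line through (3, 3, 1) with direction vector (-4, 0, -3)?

Direction vector d = (-4, 0, -3).
AP = (5, -6, -15), and AP × d = (18, 75, -24).
|AP × d|² = 6525 and |d|² = 25, so the distance is √(6525/25) = √261 = 3√29.

3√29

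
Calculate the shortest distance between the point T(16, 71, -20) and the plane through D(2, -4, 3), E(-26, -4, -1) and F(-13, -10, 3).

5/3

DE = (-28, 0, -4) and DF = (-15, -6, 0), so a normal is n = DE × DF = (-24, 60, 168).
Then n·(16, 71, -20) - 216 = 300.
|n| = √(576 + 3600 + 28224) = 180, so the distance is |300|/180 = 5/3.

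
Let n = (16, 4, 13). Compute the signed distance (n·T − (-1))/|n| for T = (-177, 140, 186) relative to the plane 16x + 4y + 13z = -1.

n·T − (-1) = 147.
|n| = 21, so the signed distance is 147/21 = 7.

7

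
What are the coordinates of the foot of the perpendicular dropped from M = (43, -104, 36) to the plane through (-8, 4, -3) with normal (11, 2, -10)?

The perpendicular from M has direction n = (11, 2, -10): r = (43, -104, 36) + λ(11, 2, -10).
Substitute into the plane: n·(M + λn) = -50 gives -95 + 225λ = -50, so λ = 1/5.
Foot = (43, -104, 36) + (1/5)·(11, 2, -10) = (226/5, -518/5, 34).

(226/5, -518/5, 34)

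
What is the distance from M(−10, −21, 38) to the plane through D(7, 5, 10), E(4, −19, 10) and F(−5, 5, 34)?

2/9

DE = (−3, −24, 0) and DF = (−12, 0, 24), so a normal is n = DE × DF = (−576, 72, −288).
Then n·(−10, −21, 38) − (−6552) = −144.
|n| = √(331776 + 5184 + 82944) = 648, so the distance is |-144|/648 = 2/9.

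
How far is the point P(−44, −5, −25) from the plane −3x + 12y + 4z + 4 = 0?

24/13

d = |(-3)·(-44) + 12·(-5) + 4·(-25) − (-4)| / √(9 + 144 + 16) = |-24| / 13 = 24/13.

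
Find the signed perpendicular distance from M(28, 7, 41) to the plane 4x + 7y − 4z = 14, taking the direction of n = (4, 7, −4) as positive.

-17/9

n·M − 14 = -17.
|n| = 9, so the signed distance is -17/9.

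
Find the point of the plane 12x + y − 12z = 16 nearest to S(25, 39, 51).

The perpendicular from S has direction n = (12, 1, −12): r = (25, 39, 51) + λ(12, 1, −12).
Substitute into the plane: n·(S + λn) = 16 gives -273 + 289λ = 16, so λ = 1.
Foot = (25, 39, 51) + 1·(12, 1, −12) = (37, 40, 39).

(37, 40, 39)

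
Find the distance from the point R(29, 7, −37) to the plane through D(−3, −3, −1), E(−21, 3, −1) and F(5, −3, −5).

DE = (−18, 6, 0) and DF = (8, 0, −4), so a normal is n = DE × DF = (−24, −72, −48).
Then n·(29, 7, −37) − 336 = 240.
|n| = √(576 + 5184 + 2304) = 24√14, so the distance is |240|/(24√14) = 10/√14.

10/√14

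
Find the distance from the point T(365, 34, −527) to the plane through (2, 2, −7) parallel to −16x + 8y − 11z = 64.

Parallel planes share the normal n = (−16, 8, −11); since (2, 2, −7) lies on the plane, its equation is −16x + 8y − 11z = 61.
Then n·(365, 34, −527) − 61 = 168.
|n| = √(256 + 64 + 121) = 21, so the distance is |168|/21 = 8.

8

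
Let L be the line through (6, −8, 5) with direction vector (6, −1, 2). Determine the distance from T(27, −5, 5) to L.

9

Direction vector d = (6, −1, 2).
AP = (21, 3, 0), and AP × d = (6, −42, −39).
|AP × d|² = 3321 and |d|² = 41, so the distance is √(3321/41) = √81 = 9.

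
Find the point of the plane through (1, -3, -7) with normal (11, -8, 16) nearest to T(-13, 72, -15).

The perpendicular from T has direction n = (11, -8, 16): r = (-13, 72, -15) + λ(11, -8, 16).
Substitute into the plane: n·(T + λn) = -77 gives -959 + 441λ = -77, so λ = 2.
Foot = (-13, 72, -15) + 2·(11, -8, 16) = (9, 56, 17).

(9, 56, 17)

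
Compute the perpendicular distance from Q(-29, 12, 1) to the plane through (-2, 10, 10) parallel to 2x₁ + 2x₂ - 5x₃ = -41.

Parallel planes share the normal n = (2, 2, -5); since (-2, 10, 10) lies on the plane, its equation is 2x₁ + 2x₂ - 5x₃ = -34.
Then n·(-29, 12, 1) - (-34) = -5.
|n| = √(4 + 4 + 25) = √33, so the distance is |-5|/√33 = 5/√33.

5√33/33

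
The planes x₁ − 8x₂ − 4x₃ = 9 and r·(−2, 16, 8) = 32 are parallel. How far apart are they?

Divide the second equation by -2 to match normals: x₁ − 8x₂ − 4x₃ = -16.
Both planes have normal n = (1, −8, −4), |n| = 9. Any point on the first plane is at distance |(-16) − 9|/|n| = 25/9 from the second.

25/9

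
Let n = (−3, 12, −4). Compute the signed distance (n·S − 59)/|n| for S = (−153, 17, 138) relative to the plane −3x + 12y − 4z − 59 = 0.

4

n·S − 59 = 52.
|n| = 13, so the signed distance is 52/13 = 4.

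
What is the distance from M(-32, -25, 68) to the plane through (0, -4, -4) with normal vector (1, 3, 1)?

The plane has equation n·(r − (0, -4, -4)) = 0, i.e. n·r = -16.
n = (1, 3, 1); n·P − (-16) = -23; |n| = √11; distance = 23/√11.

23/√11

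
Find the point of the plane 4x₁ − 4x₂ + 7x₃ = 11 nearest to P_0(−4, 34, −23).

The perpendicular from P_0 has direction n = (4, −4, 7): r = (−4, 34, −23) + t(4, −4, 7).
Substitute into the plane: n·(P_0 + tn) = 11 gives -313 + 81t = 11, so t = 4.
Foot = (−4, 34, −23) + 4·(4, −4, 7) = (12, 18, 5).

(12, 18, 5)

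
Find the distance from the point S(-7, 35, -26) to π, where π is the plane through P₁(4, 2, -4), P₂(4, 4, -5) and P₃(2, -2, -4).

P₁P₂ = (0, 2, -1) and P₁P₃ = (-2, -4, 0), so a normal is n = P₁P₂ × P₁P₃ = (-4, 2, 4).
Then n·(-7, 35, -26) - (-28) = 22.
|n| = √(16 + 4 + 16) = 6, so the distance is |22|/6 = 11/3.

11/3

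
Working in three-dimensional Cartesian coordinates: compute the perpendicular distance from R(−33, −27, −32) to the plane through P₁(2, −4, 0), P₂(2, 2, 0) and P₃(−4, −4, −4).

P₁P₂ = (0, 6, 0) and P₁P₃ = (−6, 0, −4), so a normal is n = P₁P₂ × P₁P₃ = (−24, 0, 36).
Then n·(−33, −27, −32) − (−48) = −312.
|n| = √(576 + 0 + 1296) = 12√13, so the distance is |-312|/(12√13) = 2√13.

2√13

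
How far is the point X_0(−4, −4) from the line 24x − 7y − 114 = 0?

182/25

The normal to the line is n = (24, −7) with |n| = 25.
|n·X_0 − 114| = |-68 − 114| = 182, so the distance is 182/25.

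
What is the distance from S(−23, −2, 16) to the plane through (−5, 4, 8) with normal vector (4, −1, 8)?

The plane has equation n·(r − (−5, 4, 8)) = 0, i.e. n·r = 40.
Then n·(−23, −2, 16) − 40 = −2.
|n| = √(16 + 1 + 64) = 9, so the distance is |-2|/9 = 2/9.

2/9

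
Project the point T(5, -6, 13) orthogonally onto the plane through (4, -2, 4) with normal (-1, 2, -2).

The perpendicular from T has direction n = (-1, 2, -2): r = (5, -6, 13) + λ(-1, 2, -2).
Substitute into the plane: n·(T + λn) = -16 gives -43 + 9λ = -16, so λ = 3.
Foot = (5, -6, 13) + 3·(-1, 2, -2) = (2, 0, 7).

(2, 0, 7)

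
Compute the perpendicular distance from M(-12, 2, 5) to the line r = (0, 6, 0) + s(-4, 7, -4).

Direction vector d = (-4, 7, -4).
AP = (-12, -4, 5); AP·d = 0, |AP|² = 185, |d|² = 81.
distance² = |AP|² − (AP·d)²/|d|² = 185 − 0/81 = 185, so the distance is √185.

√185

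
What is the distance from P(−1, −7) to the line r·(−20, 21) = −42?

The normal to the line is n = (−20, 21) with |n| = 29.
|n·P − (-42)| = |-127 − (-42)| = 85, so the distance is 85/29.

85/29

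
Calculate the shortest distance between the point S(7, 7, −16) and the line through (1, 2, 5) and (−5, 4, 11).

3√22

A direction vector is d = (−6, 2, 6).
AP = (6, 5, −21); AP·d = -152, |AP|² = 502, |d|² = 76.
distance² = |AP|² − (AP·d)²/|d|² = 502 − 23104/76 = 198, so the distance is 3√22.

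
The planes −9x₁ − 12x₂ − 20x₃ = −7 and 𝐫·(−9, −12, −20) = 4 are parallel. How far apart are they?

Both planes have normal n = (−9, −12, −20), |n| = 25. Any point on the first plane is at distance |4 − (-7)|/|n| = 11/25 from the second.

11/25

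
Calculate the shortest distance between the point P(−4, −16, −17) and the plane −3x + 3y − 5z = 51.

2√43/43

n = (−3, 3, −5); n·P − 51 = -2; |n| = √43; distance = 2/√43 = 2√43/43.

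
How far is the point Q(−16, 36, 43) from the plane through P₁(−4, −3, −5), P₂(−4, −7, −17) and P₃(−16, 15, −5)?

30/11

P₁P₂ = (0, −4, −12) and P₁P₃ = (−12, 18, 0), so a normal is n = P₁P₂ × P₁P₃ = (216, 144, −48).
d = |216·(-16) + 144·36 + (-48)·43 − (-1056)| / √(46656 + 20736 + 2304) = |720| / 264 = 30/11.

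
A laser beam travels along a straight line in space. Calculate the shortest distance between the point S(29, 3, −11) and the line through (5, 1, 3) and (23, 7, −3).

A direction vector is d = (18, 6, −6).
AP = (24, 2, −14), and AP × d = (72, −108, 108).
|AP × d|² = 28512 and |d|² = 396, so the distance is √(28512/396) = √72 = 6√2.

6√2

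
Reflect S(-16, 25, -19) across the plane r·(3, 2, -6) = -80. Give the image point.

(-40, 9, 29)

With n = (3, 2, -6), the signed offset is (n·S − (-80))/|n|² = 196/49 = 4.
S' = S − 2t·n = (-16, 25, -19) − 8·(3, 2, -6) = (-40, 9, 29).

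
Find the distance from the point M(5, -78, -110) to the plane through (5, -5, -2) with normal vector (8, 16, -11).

The plane has equation n·(r − (5, -5, -2)) = 0, i.e. n·r = -18.
n = (8, 16, -11); n·P − (-18) = 20; |n| = 21; distance = 20/21.

20/21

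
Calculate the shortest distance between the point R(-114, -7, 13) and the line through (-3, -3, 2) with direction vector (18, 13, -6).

Direction vector d = (18, 13, -6).
AP = (-111, -4, 11), and AP × d = (-119, -468, -1371).
|AP × d|² = 2112826 and |d|² = 529, so the distance is √(2112826/529) = √3994.

√3994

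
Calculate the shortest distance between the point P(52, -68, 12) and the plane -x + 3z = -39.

23√10/10

Normal vector n = (-1, 0, 3), and n·(52, -68, 12) - (-39) = 23.
|n| = √(1 + 0 + 9) = √10, so the distance is |23|/√10 = 23√10/10.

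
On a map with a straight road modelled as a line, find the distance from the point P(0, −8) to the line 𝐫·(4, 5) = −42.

2√41/41

The normal to the line is n = (4, 5) with |n| = √41.
|n·P − (-42)| = |-40 − (-42)| = 2, so the distance is 2/√41.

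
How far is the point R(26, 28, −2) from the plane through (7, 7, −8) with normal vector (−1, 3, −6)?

4√46/23

The plane has equation n·(r − (7, 7, −8)) = 0, i.e. n·r = 62.
Then n·(26, 28, −2) − 62 = 8.
|n| = √(1 + 9 + 36) = √46, so the distance is |8|/√46 = 4√46/23.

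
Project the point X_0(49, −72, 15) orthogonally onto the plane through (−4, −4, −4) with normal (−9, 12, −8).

(4, -12, -25)

The perpendicular from X_0 has direction n = (−9, 12, −8): r = (49, −72, 15) + μ(−9, 12, −8).
Substitute into the plane: n·(X_0 + μn) = 20 gives -1425 + 289μ = 20, so μ = 5.
Foot = (49, −72, 15) + 5·(−9, 12, −8) = (4, −12, −25).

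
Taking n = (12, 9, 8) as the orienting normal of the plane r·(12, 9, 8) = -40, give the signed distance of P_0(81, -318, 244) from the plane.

n·P_0 − (-40) = 102.
|n| = 17, so the signed distance is 102/17 = 6.

6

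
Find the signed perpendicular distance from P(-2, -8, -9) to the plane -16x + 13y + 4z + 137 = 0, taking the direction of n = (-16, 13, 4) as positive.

29/21

n·P − (-137) = 29.
|n| = 21, so the signed distance is 29/21.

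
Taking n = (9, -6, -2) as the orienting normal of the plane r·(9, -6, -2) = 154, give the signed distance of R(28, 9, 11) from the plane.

n·R − 154 = 22.
|n| = 11, so the signed distance is 22/11 = 2.

2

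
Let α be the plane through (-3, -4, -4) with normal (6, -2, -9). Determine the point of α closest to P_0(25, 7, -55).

(-5, 17, -10)

The perpendicular from P_0 has direction n = (6, -2, -9): r = (25, 7, -55) + λ(6, -2, -9).
Substitute into the plane: n·(P_0 + λn) = 26 gives 631 + 121λ = 26, so λ = -5.
Foot = (25, 7, -55) + (-5)·(6, -2, -9) = (-5, 17, -10).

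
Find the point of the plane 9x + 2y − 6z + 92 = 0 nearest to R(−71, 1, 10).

(-26, 11, -20)

n = (9, 2, −6), |n|² = 121, and n·R − (-92) = -605.
t = -605/121 = -5, so the foot is R − t·n = (−71, 1, 10) − (-5)·(9, 2, −6) = (−26, 11, −20).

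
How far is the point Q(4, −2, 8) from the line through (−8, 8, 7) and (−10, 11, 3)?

A direction vector is d = (−2, 3, −4).
AP = (12, −10, 1), and AP × d = (37, 46, 16).
|AP × d|² = 3741 and |d|² = 29, so the distance is √(3741/29) = √129.

√129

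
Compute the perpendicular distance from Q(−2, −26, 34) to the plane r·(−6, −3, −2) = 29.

1

d = |(-6)·(-2) + (-3)·(-26) + (-2)·34 − 29| / √(36 + 9 + 4) = |-7| / 7 = 1.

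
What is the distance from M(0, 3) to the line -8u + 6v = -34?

d = |(-8)·0 + 6·3 − (-34)| / √(64 + 36) = |52|/10 = 26/5.

26/5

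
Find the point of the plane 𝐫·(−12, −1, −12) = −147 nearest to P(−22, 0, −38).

n = (−12, −1, −12), |n|² = 289, and n·P − (-147) = 867.
t = 867/289 = 3, so the foot is P − t·n = (−22, 0, −38) − 3·(−12, −1, −12) = (14, 3, −2).

(14, 3, -2)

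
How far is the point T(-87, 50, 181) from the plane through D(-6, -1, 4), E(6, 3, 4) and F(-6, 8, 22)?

9

DE = (12, 4, 0) and DF = (0, 9, 18), so a normal is n = DE × DF = (72, -216, 108).
d = |72·(-87) + (-216)·50 + 108·181 − 216| / √(5184 + 46656 + 11664) = |2268| / 252 = 9.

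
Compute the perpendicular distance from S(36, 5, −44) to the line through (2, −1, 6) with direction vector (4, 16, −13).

Direction vector d = (4, 16, −13).
AP = (34, 6, −50); AP·d = 882, |AP|² = 3692, |d|² = 441.
distance² = |AP|² − (AP·d)²/|d|² = 3692 − 777924/441 = 1928, so the distance is 2√482.

2√482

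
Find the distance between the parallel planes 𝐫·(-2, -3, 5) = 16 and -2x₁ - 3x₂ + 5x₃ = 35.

Both planes have normal n = (-2, -3, 5), |n| = √38. Any point on the first plane is at distance |35 − 16|/|n| = 19/√38 = √38/2 from the second.

19/√38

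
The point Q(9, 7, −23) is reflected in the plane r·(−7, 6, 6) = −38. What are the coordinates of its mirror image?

n = (−7, 6, 6), |n|² = 121, n·Q − (-38) = -121, so t = -121/121 = -1.
Foot F = Q − (-1)·n = (2, 13, −17); the reflection is 2F − Q = (−5, 19, −11).

(-5, 19, -11)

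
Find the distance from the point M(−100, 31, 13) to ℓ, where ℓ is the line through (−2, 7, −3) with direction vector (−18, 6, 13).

Direction vector d = (−18, 6, 13).
AP = (−98, 24, 16), and AP × d = (216, 986, −156).
|AP × d|² = 1043188 and |d|² = 529, so the distance is √(1043188/529) = √1972 = 2√493.

2√493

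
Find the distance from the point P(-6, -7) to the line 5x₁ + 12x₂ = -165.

51/13

The normal to the line is n = (5, 12) with |n| = 13.
|n·P − (-165)| = |-114 − (-165)| = 51, so the distance is 51/13.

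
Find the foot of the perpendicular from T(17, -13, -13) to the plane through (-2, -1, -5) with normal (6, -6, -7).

n = (6, -6, -7), |n|² = 121, and n·T − 29 = 242.
t = 242/121 = 2, so the foot is T − t·n = (17, -13, -13) − 2·(6, -6, -7) = (5, -1, 1).

(5, -1, 1)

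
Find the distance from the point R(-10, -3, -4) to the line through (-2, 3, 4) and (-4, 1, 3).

2√5

A direction vector is d = (-2, -2, -1).
AP = (-8, -6, -8), and AP × d = (-10, 8, 4).
|AP × d|² = 180 and |d|² = 9, so the distance is √(180/9) = √20 = 2√5.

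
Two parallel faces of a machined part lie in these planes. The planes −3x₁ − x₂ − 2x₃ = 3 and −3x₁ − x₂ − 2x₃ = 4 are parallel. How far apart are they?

With common normal n = (−3, −1, −2) (|n| = √14), the distance is |3 − 4|/|n| = 1/√14.

1/√14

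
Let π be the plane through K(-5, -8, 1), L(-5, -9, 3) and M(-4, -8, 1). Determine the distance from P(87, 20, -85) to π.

KL = (0, -1, 2) and KM = (1, 0, 0), so a normal is n = KL × KM = (0, 2, 1).
n = (0, 2, 1); n·P − (-15) = -30; |n| = √5; distance = 30/√5 = 6√5.

6√5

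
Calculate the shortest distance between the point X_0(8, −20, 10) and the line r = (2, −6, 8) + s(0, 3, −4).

2√34

Direction vector d = (0, 3, −4).
AP = (6, −14, 2); AP·d = -50, |AP|² = 236, |d|² = 25.
distance² = |AP|² − (AP·d)²/|d|² = 236 − 2500/25 = 136, so the distance is 2√34.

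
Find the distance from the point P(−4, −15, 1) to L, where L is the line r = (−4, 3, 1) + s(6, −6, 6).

6√6

Direction vector d = (6, −6, 6).
AP = (0, −18, 0); AP·d = 108, |AP|² = 324, |d|² = 108.
distance² = |AP|² − (AP·d)²/|d|² = 324 − 11664/108 = 216, so the distance is 6√6.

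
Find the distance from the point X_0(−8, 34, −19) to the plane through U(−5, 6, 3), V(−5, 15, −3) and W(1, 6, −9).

4

UV = (0, 9, −6) and UW = (6, 0, −12), so a normal is n = UV × UW = (−108, −36, −54).
Then n·(−8, 34, −19) − 162 = 504.
|n| = √(11664 + 1296 + 2916) = 126, so the distance is |504|/126 = 4.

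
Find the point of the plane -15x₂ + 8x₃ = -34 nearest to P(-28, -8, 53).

n = (0, -15, 8), |n|² = 289, and n·P − (-34) = 578.
t = 578/289 = 2, so the foot is P − t·n = (-28, -8, 53) − 2·(0, -15, 8) = (-28, 22, 37).

(-28, 22, 37)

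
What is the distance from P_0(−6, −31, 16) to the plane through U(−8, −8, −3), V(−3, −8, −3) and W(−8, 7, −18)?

2√2

UV = (5, 0, 0) and UW = (0, 15, −15), so a normal is n = UV × UW = (0, 75, 75).
Then n·(−6, −31, 16) − (−825) = −300.
|n| = √(0 + 5625 + 5625) = 75√2, so the distance is |-300|/(75√2) = 2√2.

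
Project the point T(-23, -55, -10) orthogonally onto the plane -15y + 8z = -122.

The perpendicular from T has direction n = (0, -15, 8): r = (-23, -55, -10) + t(0, -15, 8).
Substitute into the plane: n·(T + tn) = -122 gives 745 + 289t = -122, so t = -3.
Foot = (-23, -55, -10) + (-3)·(0, -15, 8) = (-23, -10, -34).

(-23, -10, -34)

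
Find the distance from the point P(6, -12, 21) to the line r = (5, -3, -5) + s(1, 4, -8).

√29

Direction vector d = (1, 4, -8).
AP = (1, -9, 26), and AP × d = (-32, 34, 13).
|AP × d|² = 2349 and |d|² = 81, so the distance is √(2349/81) = √29.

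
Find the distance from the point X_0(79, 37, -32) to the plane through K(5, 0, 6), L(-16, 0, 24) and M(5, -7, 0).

4

KL = (-21, 0, 18) and KM = (0, -7, -6), so a normal is n = KL × KM = (126, -126, 147).
n = (126, -126, 147); n·P − 1512 = -924; |n| = 231; distance = 924/231 = 4.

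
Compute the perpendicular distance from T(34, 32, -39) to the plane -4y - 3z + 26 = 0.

Normal vector n = (0, -4, -3), and n·(34, 32, -39) - (-26) = 15.
|n| = √(0 + 16 + 9) = 5, so the distance is |15|/5 = 3.

3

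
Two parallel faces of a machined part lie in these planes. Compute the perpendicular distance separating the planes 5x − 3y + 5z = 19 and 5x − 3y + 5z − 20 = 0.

Both planes have normal n = (5, −3, 5), |n| = √59. Any point on the first plane is at distance |20 − 19|/|n| = 1/√59 from the second.

√59/59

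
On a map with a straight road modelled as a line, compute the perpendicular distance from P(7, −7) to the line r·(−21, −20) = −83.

d = |(-21)·7 + (-20)·(-7) − (-83)| / √(441 + 400) = |76|/29 = 76/29.

76/29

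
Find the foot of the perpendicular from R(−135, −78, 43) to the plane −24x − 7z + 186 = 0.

(-15, -78, 78)

The perpendicular from R has direction n = (−24, 0, −7): r = (−135, −78, 43) + μ(−24, 0, −7).
Substitute into the plane: n·(R + μn) = -186 gives 2939 + 625μ = -186, so μ = -5.
Foot = (−135, −78, 43) + (-5)·(−24, 0, −7) = (−15, −78, 78).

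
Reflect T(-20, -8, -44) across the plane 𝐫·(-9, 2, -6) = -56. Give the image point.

n = (-9, 2, -6), |n|² = 121, n·T − (-56) = 484, so t = 484/121 = 4.
Foot F = T − 4·n = (16, -16, -20); the reflection is 2F − T = (52, -24, 4).

(52, -24, 4)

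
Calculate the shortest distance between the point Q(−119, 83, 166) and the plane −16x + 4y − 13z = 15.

3

Normal vector n = (−16, 4, −13), and n·(−119, 83, 166) − 15 = 63.
|n| = √(256 + 16 + 169) = 21, so the distance is |63|/21 = 3.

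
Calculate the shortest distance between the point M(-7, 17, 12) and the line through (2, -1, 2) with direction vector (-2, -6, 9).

Direction vector d = (-2, -6, 9).
AP = (-9, 18, 10); AP·d = 0, |AP|² = 505, |d|² = 121.
distance² = |AP|² − (AP·d)²/|d|² = 505 − 0/121 = 505, so the distance is √505.

√505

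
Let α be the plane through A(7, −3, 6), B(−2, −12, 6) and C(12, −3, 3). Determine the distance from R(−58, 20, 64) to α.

AB = (−9, −9, 0) and AC = (5, 0, −3), so a normal is n = AB × AC = (27, −27, 45).
d = |27·(-58) + (-27)·20 + 45·64 − 540| / √(729 + 729 + 2025) = |234| / (9√43) = 26√43/43.

26√43/43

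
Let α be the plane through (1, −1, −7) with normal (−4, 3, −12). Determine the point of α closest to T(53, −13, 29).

(37, -1, -19)

n = (−4, 3, −12), |n|² = 169, and n·T − 77 = -676.
t = -676/169 = -4, so the foot is T − t·n = (53, −13, 29) − (-4)·(−4, 3, −12) = (37, −1, −19).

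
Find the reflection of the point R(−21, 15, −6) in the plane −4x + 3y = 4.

(19, -15, -6)

With n = (−4, 3, 0), the signed offset is (n·R − 4)/|n|² = 125/25 = 5.
R' = R − 2t·n = (−21, 15, −6) − 10·(−4, 3, 0) = (19, −15, −6).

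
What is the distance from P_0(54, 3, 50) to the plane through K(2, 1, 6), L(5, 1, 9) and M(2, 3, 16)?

KL = (3, 0, 3) and KM = (0, 2, 10), so a normal is n = KL × KM = (−6, −30, 6).
n = (−6, −30, 6); n·P − (-6) = -108; |n| = 18√3; distance = 108/(18√3) = 2√3.

2√3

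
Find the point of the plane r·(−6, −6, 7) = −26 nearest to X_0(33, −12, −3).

The perpendicular from X_0 has direction n = (−6, −6, 7): r = (33, −12, −3) + μ(−6, −6, 7).
Substitute into the plane: n·(X_0 + μn) = -26 gives -147 + 121μ = -26, so μ = 1.
Foot = (33, −12, −3) + 1·(−6, −6, 7) = (27, −18, 4).

(27, -18, 4)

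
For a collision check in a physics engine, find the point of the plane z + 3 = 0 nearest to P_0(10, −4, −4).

The perpendicular from P_0 has direction n = (0, 0, 1): r = (10, −4, −4) + λ(0, 0, 1).
Substitute into the plane: n·(P_0 + λn) = -3 gives -4 + 1λ = -3, so λ = 1.
Foot = (10, −4, −4) + 1·(0, 0, 1) = (10, −4, −3).

(10, -4, -3)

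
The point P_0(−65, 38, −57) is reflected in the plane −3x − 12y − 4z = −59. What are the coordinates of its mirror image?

(-833/13, 542/13, -725/13)

n = (−3, −12, −4), |n|² = 169, n·P_0 − (-59) = 26, so t = 26/169 = 2/13.
Foot F = P_0 − (2/13)·n = (−839/13, 518/13, −733/13); the reflection is 2F − P_0 = (−833/13, 542/13, −725/13).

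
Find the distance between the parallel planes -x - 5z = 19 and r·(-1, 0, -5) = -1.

20/√26

With common normal n = (-1, 0, -5) (|n| = √26), the distance is |19 − (-1)|/|n| = 20/√26 = 10√26/13.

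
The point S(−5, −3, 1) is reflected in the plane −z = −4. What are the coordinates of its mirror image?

(-5, -3, 7)

With n = (0, 0, −1), the signed offset is (n·S − (-4))/|n|² = 3/1 = 3.
S' = S − 2t·n = (−5, −3, 1) − 6·(0, 0, −1) = (−5, −3, 7).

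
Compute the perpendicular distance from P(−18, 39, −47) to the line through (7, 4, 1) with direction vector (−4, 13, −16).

Direction vector d = (−4, 13, −16).
AP = (−25, 35, −48); AP·d = 1323, |AP|² = 4154, |d|² = 441.
distance² = |AP|² − (AP·d)²/|d|² = 4154 − 1750329/441 = 185, so the distance is √185.

√185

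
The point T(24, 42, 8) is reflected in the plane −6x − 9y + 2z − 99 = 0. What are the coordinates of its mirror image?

(-36, -48, 28)

n = (−6, −9, 2), |n|² = 121, n·T − 99 = -605, so t = -605/121 = -5.
Foot F = T − (-5)·n = (−6, −3, 18); the reflection is 2F − T = (−36, −48, 28).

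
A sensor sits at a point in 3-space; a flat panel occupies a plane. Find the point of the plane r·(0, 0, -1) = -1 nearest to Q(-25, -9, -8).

n = (0, 0, -1), |n|² = 1, and n·Q − (-1) = 9.
t = 9/1 = 9, so the foot is Q − t·n = (-25, -9, -8) − 9·(0, 0, -1) = (-25, -9, 1).

(-25, -9, 1)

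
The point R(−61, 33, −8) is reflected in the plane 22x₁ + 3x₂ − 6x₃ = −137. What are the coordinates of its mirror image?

With n = (22, 3, −6), the signed offset is (n·R − (-137))/|n|² = -1058/529 = -2.
R' = R − 2t·n = (−61, 33, −8) − (-4)·(22, 3, −6) = (27, 45, −32).

(27, 45, -32)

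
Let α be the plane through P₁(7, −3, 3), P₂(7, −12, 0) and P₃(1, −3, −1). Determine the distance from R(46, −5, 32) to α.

P₁P₂ = (0, −9, −3) and P₁P₃ = (−6, 0, −4), so a normal is n = P₁P₂ × P₁P₃ = (36, 18, −54).
n = (36, 18, −54); n·P − 36 = -198; |n| = 18√14; distance = 198/(18√14) = 11√14/14.

11/√14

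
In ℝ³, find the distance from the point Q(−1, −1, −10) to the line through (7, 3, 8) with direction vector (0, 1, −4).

2√33

Direction vector d = (0, 1, −4).
AP = (−8, −4, −18); AP·d = 68, |AP|² = 404, |d|² = 17.
distance² = |AP|² − (AP·d)²/|d|² = 404 − 4624/17 = 132, so the distance is 2√33.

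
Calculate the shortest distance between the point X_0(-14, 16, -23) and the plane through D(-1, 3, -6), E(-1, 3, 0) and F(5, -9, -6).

DE = (0, 0, 6) and DF = (6, -12, 0), so a normal is n = DE × DF = (72, 36, 0).
Then n·(-14, 16, -23) - 36 = -468.
|n| = √(5184 + 1296 + 0) = 36√5, so the distance is |-468|/(36√5) = 13/√5.

13/√5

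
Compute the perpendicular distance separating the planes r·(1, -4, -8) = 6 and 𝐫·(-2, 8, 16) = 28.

20/9

Divide the second equation by -2 to match normals: x - 4y - 8z = -14.
With common normal n = (1, -4, -8) (|n| = 9), the distance is |6 − (-14)|/|n| = 20/9.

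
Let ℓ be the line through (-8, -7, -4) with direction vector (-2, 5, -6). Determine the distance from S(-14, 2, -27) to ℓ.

√61

Direction vector d = (-2, 5, -6).
AP = (-6, 9, -23), and AP × d = (61, 10, -12).
|AP × d|² = 3965 and |d|² = 65, so the distance is √(3965/65) = √61.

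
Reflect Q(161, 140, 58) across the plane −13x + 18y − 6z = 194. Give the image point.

n = (−13, 18, −6), |n|² = 529, n·Q − 194 = -115, so t = -115/529 = -5/23.
Foot F = Q − (-5/23)·n = (3638/23, 3310/23, 1304/23); the reflection is 2F − Q = (3573/23, 3400/23, 1274/23).

(3573/23, 3400/23, 1274/23)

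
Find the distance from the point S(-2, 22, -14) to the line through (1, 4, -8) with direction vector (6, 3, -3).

Direction vector d = (6, 3, -3).
AP = (-3, 18, -6); AP·d = 54, |AP|² = 369, |d|² = 54.
distance² = |AP|² − (AP·d)²/|d|² = 369 − 2916/54 = 315, so the distance is 3√35.

3√35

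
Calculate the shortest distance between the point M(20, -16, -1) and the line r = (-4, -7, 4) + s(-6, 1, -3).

Direction vector d = (-6, 1, -3).
AP = (24, -9, -5); AP·d = -138, |AP|² = 682, |d|² = 46.
distance² = |AP|² − (AP·d)²/|d|² = 682 − 19044/46 = 268, so the distance is 2√67.

2√67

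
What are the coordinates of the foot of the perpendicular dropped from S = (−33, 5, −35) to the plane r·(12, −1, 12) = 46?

The perpendicular from S has direction n = (12, −1, 12): r = (−33, 5, −35) + μ(12, −1, 12).
Substitute into the plane: n·(S + μn) = 46 gives -821 + 289μ = 46, so μ = 3.
Foot = (−33, 5, −35) + 3·(12, −1, 12) = (3, 2, 1).

(3, 2, 1)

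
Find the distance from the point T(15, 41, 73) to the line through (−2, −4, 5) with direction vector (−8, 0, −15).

√2314

Direction vector d = (−8, 0, −15).
AP = (17, 45, 68); AP·d = -1156, |AP|² = 6938, |d|² = 289.
distance² = |AP|² − (AP·d)²/|d|² = 6938 − 1336336/289 = 2314, so the distance is √2314.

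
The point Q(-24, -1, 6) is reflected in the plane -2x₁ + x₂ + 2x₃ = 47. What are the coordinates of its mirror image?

(-56/3, -11/3, 2/3)

n = (-2, 1, 2), |n|² = 9, n·Q − 47 = 12, so t = 12/9 = 4/3.
Foot F = Q − (4/3)·n = (-64/3, -7/3, 10/3); the reflection is 2F − Q = (-56/3, -11/3, 2/3).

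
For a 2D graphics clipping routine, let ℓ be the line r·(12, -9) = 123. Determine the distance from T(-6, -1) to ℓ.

d = |12·(-6) + (-9)·(-1) − 123| / √(144 + 81) = |-186|/15 = 62/5.

62/5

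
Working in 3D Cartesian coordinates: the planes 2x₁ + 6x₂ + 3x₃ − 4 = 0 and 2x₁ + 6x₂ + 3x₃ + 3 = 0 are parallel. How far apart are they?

With common normal n = (2, 6, 3) (|n| = 7), the distance is |4 − (-3)|/|n| = 7/7 = 1.

1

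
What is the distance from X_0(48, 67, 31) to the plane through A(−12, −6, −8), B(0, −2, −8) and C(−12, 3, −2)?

AB = (12, 4, 0) and AC = (0, 9, 6), so a normal is n = AB × AC = (24, −72, 108).
d = |24·48 + (-72)·67 + 108·31 − (-720)| / √(576 + 5184 + 11664) = |396| / 132 = 3.

3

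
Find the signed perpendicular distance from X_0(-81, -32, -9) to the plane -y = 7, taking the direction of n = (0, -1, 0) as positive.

n·X_0 − 7 = 25.
|n| = 1, so the signed distance is 25/1 = 25.

25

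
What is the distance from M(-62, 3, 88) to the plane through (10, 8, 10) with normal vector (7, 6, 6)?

The plane has equation n·(r − (10, 8, 10)) = 0, i.e. n·r = 178.
Then n·(-62, 3, 88) - 178 = -66.
|n| = √(49 + 36 + 36) = 11, so the distance is |-66|/11 = 6.

6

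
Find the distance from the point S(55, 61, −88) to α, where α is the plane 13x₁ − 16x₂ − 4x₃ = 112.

1

Normal vector n = (13, −16, −4), and n·(55, 61, −88) − 112 = −21.
|n| = √(169 + 256 + 16) = 21, so the distance is |-21|/21 = 1.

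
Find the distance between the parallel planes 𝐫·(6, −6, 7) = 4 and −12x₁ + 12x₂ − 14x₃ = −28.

Divide the second equation by -2 to match normals: 6x₁ − 6x₂ + 7x₃ = 14.
Both planes have normal n = (6, −6, 7), |n| = 11. Any point on the first plane is at distance |14 − 4|/|n| = 10/11 from the second.

10/11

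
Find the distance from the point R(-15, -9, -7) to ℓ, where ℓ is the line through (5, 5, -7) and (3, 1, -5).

A direction vector is d = (-2, -4, 2).
AP = (-20, -14, 0), and AP × d = (-28, 40, 52).
|AP × d|² = 5088 and |d|² = 24, so the distance is √(5088/24) = √212 = 2√53.

2√53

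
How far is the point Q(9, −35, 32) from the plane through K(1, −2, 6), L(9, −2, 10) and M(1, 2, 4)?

11/√6

KL = (8, 0, 4) and KM = (0, 4, −2), so a normal is n = KL × KM = (−16, 16, 32).
Then n·(9, −35, 32) − 144 = 176.
|n| = √(256 + 256 + 1024) = 16√6, so the distance is |176|/(16√6) = 11√6/6.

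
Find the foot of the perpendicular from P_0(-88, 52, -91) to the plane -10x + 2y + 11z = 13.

n = (-10, 2, 11), |n|² = 225, and n·P_0 − 13 = -30.
t = -30/225 = -2/15, so the foot is P_0 − t·n = (-88, 52, -91) − (-2/15)·(-10, 2, 11) = (-268/3, 784/15, -1343/15).

(-268/3, 784/15, -1343/15)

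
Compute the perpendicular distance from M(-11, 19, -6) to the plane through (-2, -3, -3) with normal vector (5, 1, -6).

5/√62

The plane has equation n·(r − (-2, -3, -3)) = 0, i.e. n·r = 5.
n = (5, 1, -6); n·P − 5 = -5; |n| = √62; distance = 5/√62.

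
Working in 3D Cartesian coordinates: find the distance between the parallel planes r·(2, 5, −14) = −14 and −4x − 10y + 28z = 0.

Divide the second equation by -2 to match normals: 2x + 5y − 14z = 0.
With common normal n = (2, 5, −14) (|n| = 15), the distance is |(-14) − 0|/|n| = 14/15.

14/15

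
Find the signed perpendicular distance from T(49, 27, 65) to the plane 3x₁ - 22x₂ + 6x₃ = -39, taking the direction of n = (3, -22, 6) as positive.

n·T − (-39) = -18.
|n| = 23, so the signed distance is -18/23.

-18/23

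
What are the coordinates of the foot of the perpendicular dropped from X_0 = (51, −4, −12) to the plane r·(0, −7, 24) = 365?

(51, -11, 12)

The perpendicular from X_0 has direction n = (0, −7, 24): r = (51, −4, −12) + μ(0, −7, 24).
Substitute into the plane: n·(X_0 + μn) = 365 gives -260 + 625μ = 365, so μ = 1.
Foot = (51, −4, −12) + 1·(0, −7, 24) = (51, −11, 12).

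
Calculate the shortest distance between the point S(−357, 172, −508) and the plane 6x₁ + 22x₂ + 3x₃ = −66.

Normal vector n = (6, 22, 3), and n·(−357, 172, −508) − (−66) = 184.
|n| = √(36 + 484 + 9) = 23, so the distance is |184|/23 = 8.

8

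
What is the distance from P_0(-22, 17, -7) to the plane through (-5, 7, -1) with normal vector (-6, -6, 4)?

9/√22

The plane has equation n·(r − (-5, 7, -1)) = 0, i.e. n·r = -16.
Then n·(-22, 17, -7) - (-16) = 18.
|n| = √(36 + 36 + 16) = 2√22, so the distance is |18|/(2√22) = 9/√22.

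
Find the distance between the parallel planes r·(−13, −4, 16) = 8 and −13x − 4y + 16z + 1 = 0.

Both planes have normal n = (−13, −4, 16), |n| = 21. Any point on the first plane is at distance |(-1) − 8|/|n| = 9/21 = 3/7 from the second.

3/7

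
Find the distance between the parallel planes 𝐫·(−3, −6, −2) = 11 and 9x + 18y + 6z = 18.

Divide the second equation by -3 to match normals: −3x − 6y − 2z = -6.
With common normal n = (−3, −6, −2) (|n| = 7), the distance is |11 − (-6)|/|n| = 17/7.

17/7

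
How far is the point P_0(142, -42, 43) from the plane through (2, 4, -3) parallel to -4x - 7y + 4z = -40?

Parallel planes share the normal n = (-4, -7, 4); since (2, 4, -3) lies on the plane, its equation is -4x - 7y + 4z = -48.
Then n·(142, -42, 43) - (-48) = -54.
|n| = √(16 + 49 + 16) = 9, so the distance is |-54|/9 = 6.

6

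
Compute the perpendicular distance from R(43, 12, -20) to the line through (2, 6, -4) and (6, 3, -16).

√1297

A direction vector is d = (4, -3, -12).
AP = (41, 6, -16); AP·d = 338, |AP|² = 1973, |d|² = 169.
distance² = |AP|² − (AP·d)²/|d|² = 1973 − 114244/169 = 1297, so the distance is √1297.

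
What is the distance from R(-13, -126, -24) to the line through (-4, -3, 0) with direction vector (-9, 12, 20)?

3√1129

Direction vector d = (-9, 12, 20).
AP = (-9, -123, -24), and AP × d = (-2172, 396, -1215).
|AP × d|² = 6350625 and |d|² = 625, so the distance is √(6350625/625) = √10161 = 3√1129.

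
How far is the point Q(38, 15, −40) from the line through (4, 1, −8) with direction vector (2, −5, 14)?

Direction vector d = (2, −5, 14).
AP = (34, 14, −32); AP·d = -450, |AP|² = 2376, |d|² = 225.
distance² = |AP|² − (AP·d)²/|d|² = 2376 − 202500/225 = 1476, so the distance is 6√41.

6√41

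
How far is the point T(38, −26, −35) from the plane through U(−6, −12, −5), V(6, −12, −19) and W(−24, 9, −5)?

UV = (12, 0, −14) and UW = (−18, 21, 0), so a normal is n = UV × UW = (294, 252, 252).
n = (294, 252, 252); n·P − (-6048) = 1848; |n| = 462; distance = 1848/462 = 4.

4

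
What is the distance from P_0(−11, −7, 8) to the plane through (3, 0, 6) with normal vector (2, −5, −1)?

The plane has equation n·(r − (3, 0, 6)) = 0, i.e. n·r = 0.
Then n·(−11, −7, 8) − 0 = 5.
|n| = √(4 + 25 + 1) = √30, so the distance is |5|/√30 = √30/6.

√30/6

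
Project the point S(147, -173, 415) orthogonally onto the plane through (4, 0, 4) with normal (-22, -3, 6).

(3227/23, -4000/23, 9587/23)

n = (-22, -3, 6), |n|² = 529, and n·S − (-64) = -161.
t = -161/529 = -7/23, so the foot is S − t·n = (147, -173, 415) − (-7/23)·(-22, -3, 6) = (3227/23, -4000/23, 9587/23).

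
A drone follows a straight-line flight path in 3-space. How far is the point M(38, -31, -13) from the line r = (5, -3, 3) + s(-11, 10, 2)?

Direction vector d = (-11, 10, 2).
AP = (33, -28, -16); AP·d = -675, |AP|² = 2129, |d|² = 225.
distance² = |AP|² − (AP·d)²/|d|² = 2129 − 455625/225 = 104, so the distance is 2√26.

2√26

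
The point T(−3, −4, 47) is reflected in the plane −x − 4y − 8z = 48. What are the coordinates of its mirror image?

With n = (−1, −4, −8), the signed offset is (n·T − 48)/|n|² = -405/81 = -5.
T' = T − 2t·n = (−3, −4, 47) − (-10)·(−1, −4, −8) = (−13, −44, −33).

(-13, -44, -33)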